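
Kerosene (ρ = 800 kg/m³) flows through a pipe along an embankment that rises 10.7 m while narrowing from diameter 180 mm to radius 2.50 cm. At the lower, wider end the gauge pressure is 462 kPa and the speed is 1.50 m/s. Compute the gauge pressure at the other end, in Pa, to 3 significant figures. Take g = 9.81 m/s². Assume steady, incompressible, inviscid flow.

By continuity, v₂ = v₁·A₁/A₂ = 1.50·(254/19.6) = 19.4 m/s.
Applying Bernoulli between the two ends and solving for P₂: P₂ = P₁ + ½ρ(v₁² − v₂²) − ρgΔh.
P₂ = 462000 + ½·800·(1.50² − 19.4²) − 800·9.81·(+10.7) = 462000 + (-150000) − (84000) = 228000 Pa.

P₂ ≈ 228000 Pa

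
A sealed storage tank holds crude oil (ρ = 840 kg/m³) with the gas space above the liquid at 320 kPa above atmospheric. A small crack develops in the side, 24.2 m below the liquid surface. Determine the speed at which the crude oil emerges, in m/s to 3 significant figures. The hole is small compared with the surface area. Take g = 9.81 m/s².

v ≈ 35.2 m/s

Take point 1 at the surface (v₁ ≈ 0) and point 2 at the hole (at atmospheric pressure). Bernoulli: P₁ + ρg h = P_atm + ½ρv₂².
With P₁ − P_atm = 320000 Pa, v₂ = √(2gh + 2ΔP/ρ) = √(2·9.81·24.2 + 2·320000/840) = 35.2 m/s.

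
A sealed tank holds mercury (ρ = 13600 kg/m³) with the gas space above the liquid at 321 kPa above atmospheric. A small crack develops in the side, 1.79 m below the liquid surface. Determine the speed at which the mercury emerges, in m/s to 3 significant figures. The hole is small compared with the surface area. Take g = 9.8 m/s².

v = 9.07 m/s

Take point 1 at the surface (v₁ ≈ 0) and point 2 at the hole (at atmospheric pressure). Bernoulli: P₁ + ρg h = P_atm + ½ρv₂².
With P₁ − P_atm = 321000 Pa, v₂ = √(2gh + 2ΔP/ρ) = √(2·9.8·1.79 + 2·321000/13600) = 9.07 m/s.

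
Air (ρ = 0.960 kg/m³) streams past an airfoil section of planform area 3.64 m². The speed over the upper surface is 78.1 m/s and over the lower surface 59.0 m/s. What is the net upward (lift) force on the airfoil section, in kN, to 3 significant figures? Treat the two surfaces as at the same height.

The faster flow above has the lower pressure; Bernoulli (same height) gives ΔP = ½ρ(v_up² − v_low²).
ΔP = ½·0.960·(78.1² − 59.0²) = 1260 Pa.
Lift = ΔP · A = 1260 × 3.64 = 4580 N.

F ≈ 4.58 kN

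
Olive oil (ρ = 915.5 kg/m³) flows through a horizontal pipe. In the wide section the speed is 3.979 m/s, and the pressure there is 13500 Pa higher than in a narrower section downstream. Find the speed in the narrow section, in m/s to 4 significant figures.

6.732 m/s

Along the level pipe P + ½ρv² is conserved, hence v₂² = v₁² + 2(P₁ − P₂)/ρ.
v₂ = √(3.979² + 2·13500/915.5) = √(15.83 + 29.49) = 6.732 m/s.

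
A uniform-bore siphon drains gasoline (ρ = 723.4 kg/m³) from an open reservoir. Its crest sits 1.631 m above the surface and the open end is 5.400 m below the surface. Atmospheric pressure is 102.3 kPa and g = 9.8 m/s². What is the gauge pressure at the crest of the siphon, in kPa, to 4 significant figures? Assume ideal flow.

The outlet speed comes from Torricelli: v = √(2g·5.400) = 10.29 m/s.
The bore is uniform, so the speed at the crest is the same v. Bernoulli surface→crest: P_atm = P_top + ½ρv² + ρg·h_top.
P_top = 102300 − ½·723.4·10.29² − 723.4·9.8·1.631 = 52450 Pa. So P_gauge = P_top − P_atm = -49850 Pa.

P_gauge ≈ -49.85 kPa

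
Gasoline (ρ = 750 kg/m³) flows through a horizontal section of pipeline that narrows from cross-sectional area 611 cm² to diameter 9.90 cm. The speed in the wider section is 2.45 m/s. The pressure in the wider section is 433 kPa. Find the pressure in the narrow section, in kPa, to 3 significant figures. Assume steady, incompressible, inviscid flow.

Mass conservation (A₁v₁ = A₂v₂) gives v₂ = 2.45 × 611/77.0 = 19.4 m/s.
The pipe is horizontal, so Bernoulli reduces to P₁ + ½ρv₁² = P₂ + ½ρv₂².
P₂ = P₁ − ½ρ(v₂² − v₁²) = 433000 − ½·750·(19.4² − 2.45²) = 433000 − 140000 = 293000 Pa.

P₂ = 293 kPa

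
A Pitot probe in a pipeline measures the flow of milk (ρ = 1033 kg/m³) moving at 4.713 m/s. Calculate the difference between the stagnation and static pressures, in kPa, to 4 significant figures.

The dynamic pressure equals the rise in static pressure at the stagnation point: ΔP = ½ρv².
ΔP = ½·1033·4.713² = 11470 Pa.

ΔP ≈ 11.47 kPa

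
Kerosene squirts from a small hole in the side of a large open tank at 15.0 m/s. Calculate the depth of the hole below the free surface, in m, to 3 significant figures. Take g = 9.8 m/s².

h = 11.5 m

Inverting v = √(2gh) gives h = v² / 2g.
h = 15.0²/(2·9.8) = 225/19.60 = 11.5 m.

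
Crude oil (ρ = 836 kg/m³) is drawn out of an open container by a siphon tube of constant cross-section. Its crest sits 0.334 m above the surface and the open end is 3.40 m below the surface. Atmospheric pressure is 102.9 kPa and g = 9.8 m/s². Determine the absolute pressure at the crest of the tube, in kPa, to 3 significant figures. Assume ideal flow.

Bernoulli surface→outlet gives ½v² = g·h_out, so v = √(2·9.8·3.40) = 8.16 m/s.
The bore is uniform, so the speed at the crest is the same v. Bernoulli surface→crest: P_atm = P_top + ½ρv² + ρg·h_top.
P_top = 102900 − ½·836·8.16² − 836·9.8·0.334 = 72300 Pa.

P_top ≈ 72.3 kPa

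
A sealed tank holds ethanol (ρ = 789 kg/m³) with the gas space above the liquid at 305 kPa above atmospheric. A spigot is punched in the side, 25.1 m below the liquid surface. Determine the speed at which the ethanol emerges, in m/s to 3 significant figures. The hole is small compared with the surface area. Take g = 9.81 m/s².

Take point 1 at the surface (v₁ ≈ 0) and point 2 at the hole (at atmospheric pressure). Bernoulli: P₁ + ρg h = P_atm + ½ρv₂².
With P₁ − P_atm = 305000 Pa, v₂ = √(2gh + 2ΔP/ρ) = √(2·9.81·25.1 + 2·305000/789) = 35.6 m/s.

v ≈ 35.6 m/s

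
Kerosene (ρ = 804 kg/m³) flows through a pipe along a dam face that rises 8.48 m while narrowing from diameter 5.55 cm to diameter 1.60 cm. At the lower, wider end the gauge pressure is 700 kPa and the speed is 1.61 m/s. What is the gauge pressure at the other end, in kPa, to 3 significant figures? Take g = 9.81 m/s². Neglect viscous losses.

P₂ ≈ 483 kPa

By continuity, v₂ = v₁·A₁/A₂ = 1.61·(24.2/2.01) = 19.4 m/s.
Applying Bernoulli between the two ends and solving for P₂: P₂ = P₁ + ½ρ(v₁² − v₂²) − ρgΔh.
P₂ = 700000 + ½·804·(1.61² − 19.4²) − 804·9.81·(+8.48) = 700000 + (-150000) − (66900) = 483000 Pa.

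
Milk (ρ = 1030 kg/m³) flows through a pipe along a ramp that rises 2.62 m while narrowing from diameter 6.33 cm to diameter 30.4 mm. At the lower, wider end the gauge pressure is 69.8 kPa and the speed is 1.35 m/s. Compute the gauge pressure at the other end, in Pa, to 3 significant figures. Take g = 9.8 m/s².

P₂ ≈ 26600 Pa

Mass conservation (A₁v₁ = A₂v₂) gives v₂ = 1.35 × 31.5/7.26 = 5.85 m/s.
Applying Bernoulli between the two ends and solving for P₂: P₂ = P₁ + ½ρ(v₁² − v₂²) − ρgΔh.
P₂ = 69800 + ½·1030·(1.35² − 5.85²) − 1030·9.8·(+2.62) = 69800 + (-16700) − (26400) = 26600 Pa.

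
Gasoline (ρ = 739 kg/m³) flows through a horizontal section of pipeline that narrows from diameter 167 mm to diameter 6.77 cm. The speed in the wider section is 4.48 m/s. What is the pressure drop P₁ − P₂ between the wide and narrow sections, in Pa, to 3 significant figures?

Mass conservation (A₁v₁ = A₂v₂) gives v₂ = 4.48 × 219/36.0 = 27.3 m/s.
The pipe is horizontal, so Bernoulli reduces to P₁ + ½ρv₁² = P₂ + ½ρv₂².
P₁ − P₂ = ½·739·(27.3² − 4.48²) = ½·739·723 = 267000 Pa.

ΔP ≈ 267000 Pa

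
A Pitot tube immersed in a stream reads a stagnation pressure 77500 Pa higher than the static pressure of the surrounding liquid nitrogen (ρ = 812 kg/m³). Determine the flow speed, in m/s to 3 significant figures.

The dynamic pressure equals the rise in static pressure at the stagnation point: ΔP = ½ρv².
v = √(2ΔP/ρ) = √(2·77500/812) = 13.8 m/s.

13.8 m/s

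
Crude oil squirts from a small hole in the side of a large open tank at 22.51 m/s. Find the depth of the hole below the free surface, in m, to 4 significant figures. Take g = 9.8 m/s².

For a small hole in a large open tank, ½v² = gh, giving h = v²/(2g).
h = 22.51²/(2·9.8) = 506.7/19.60 = 25.85 m.

h = 25.85 m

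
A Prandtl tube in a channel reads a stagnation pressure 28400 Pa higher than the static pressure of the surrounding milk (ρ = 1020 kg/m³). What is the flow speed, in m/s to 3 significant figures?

v = 7.46 m/s

Bernoulli between the free stream and the stagnation point: ½ρv² = P_stag − P_static.
v = √(2ΔP/ρ) = √(2·28400/1020) = 7.46 m/s.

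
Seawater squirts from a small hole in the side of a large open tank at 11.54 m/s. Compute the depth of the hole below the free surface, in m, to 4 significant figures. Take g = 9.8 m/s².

6.794 m

For a small hole in a large open tank, ½v² = gh, giving h = v²/(2g).
h = 11.54²/(2·9.8) = 133.2/19.60 = 6.794 m.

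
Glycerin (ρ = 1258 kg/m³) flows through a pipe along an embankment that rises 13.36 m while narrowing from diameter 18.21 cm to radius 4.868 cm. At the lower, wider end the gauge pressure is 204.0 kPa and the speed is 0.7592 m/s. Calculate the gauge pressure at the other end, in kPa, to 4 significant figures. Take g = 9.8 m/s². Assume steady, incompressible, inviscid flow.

P₂ ≈ 35.22 kPa

By continuity, v₂ = v₁·A₁/A₂ = 0.7592·(260.4/74.45) = 2.656 m/s.
Energy conservation along the streamline gives P₂ = P₁ − ½ρ(v₂² − v₁²) − ρg(h₂ − h₁).
P₂ = 204000 + ½·1258·(0.7592² − 2.656²) − 1258·9.8·(+13.36) = 204000 + (-4074) − (164700) = 35220 Pa.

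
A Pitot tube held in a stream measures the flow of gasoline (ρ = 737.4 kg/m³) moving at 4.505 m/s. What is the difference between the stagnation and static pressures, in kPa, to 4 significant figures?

ΔP ≈ 7.483 kPa

At the stagnation point the flow is brought to rest, so Bernoulli gives P_stag − P_static = ½ρv².
ΔP = ½·737.4·4.505² = 7483 Pa.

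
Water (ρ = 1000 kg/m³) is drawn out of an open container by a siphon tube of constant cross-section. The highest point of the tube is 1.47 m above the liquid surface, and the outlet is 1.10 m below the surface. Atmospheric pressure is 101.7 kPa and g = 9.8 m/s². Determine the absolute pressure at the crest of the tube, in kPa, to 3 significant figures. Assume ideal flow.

The outlet speed comes from Torricelli: v = √(2g·1.10) = 4.64 m/s.
With constant cross-section the crest speed equals v; applying Bernoulli from the surface up to the crest, P_top = P_atm − ½ρv² − ρg·h_top.
P_top = 101700 − ½·1000·4.64² − 1000·9.8·1.47 = 76500 Pa.

P_top = 76.5 kPa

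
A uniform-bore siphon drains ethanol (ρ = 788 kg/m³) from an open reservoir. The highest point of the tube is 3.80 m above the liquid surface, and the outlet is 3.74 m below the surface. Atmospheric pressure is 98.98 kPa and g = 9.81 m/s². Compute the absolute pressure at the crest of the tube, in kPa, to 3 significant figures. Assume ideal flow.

P_top = 40.7 kPa

Bernoulli surface→outlet gives ½v² = g·h_out, so v = √(2·9.81·3.74) = 8.57 m/s.
The bore is uniform, so the speed at the crest is the same v. Bernoulli surface→crest: P_atm = P_top + ½ρv² + ρg·h_top.
P_top = 98980 − ½·788·8.57² − 788·9.81·3.80 = 40700 Pa.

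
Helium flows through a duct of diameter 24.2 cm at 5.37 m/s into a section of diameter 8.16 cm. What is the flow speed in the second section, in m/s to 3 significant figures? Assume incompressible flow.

Continuity gives A₁v₁ = A₂v₂, so v₂ = (460 cm²)/(52.3 cm²) × 5.37 m/s = 47.2 m/s.

v₂ ≈ 47.2 m/s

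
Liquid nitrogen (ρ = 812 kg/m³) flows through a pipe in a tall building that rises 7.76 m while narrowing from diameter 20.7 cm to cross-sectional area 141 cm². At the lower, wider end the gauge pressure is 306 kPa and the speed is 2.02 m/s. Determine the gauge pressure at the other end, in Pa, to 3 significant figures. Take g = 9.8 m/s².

P₂ ≈ 236000 Pa

Continuity gives A₁v₁ = A₂v₂, so v₂ = (337 cm²)/(141 cm²) × 2.02 m/s = 4.82 m/s.
Energy conservation along the streamline gives P₂ = P₁ − ½ρ(v₂² − v₁²) − ρg(h₂ − h₁).
P₂ = 306000 + ½·812·(2.02² − 4.82²) − 812·9.8·(+7.76) = 306000 + (-7780) − (61800) = 236000 Pa.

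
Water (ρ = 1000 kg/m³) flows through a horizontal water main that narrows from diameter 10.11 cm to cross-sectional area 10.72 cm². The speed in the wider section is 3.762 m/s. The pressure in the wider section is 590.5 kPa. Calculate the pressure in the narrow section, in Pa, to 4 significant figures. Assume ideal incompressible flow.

The volume flow rate is constant, so v₂ = (A₁/A₂)v₁ = (80.28/10.72)·3.762 = 28.17 m/s.
Along the horizontal streamline, P + ½ρv² is constant.
P₂ = P₁ − ½ρ(v₂² − v₁²) = 590500 − ½·1000·(28.17² − 3.762²) = 590500 − 389800 = 200700 Pa.

P₂ ≈ 200700 Pa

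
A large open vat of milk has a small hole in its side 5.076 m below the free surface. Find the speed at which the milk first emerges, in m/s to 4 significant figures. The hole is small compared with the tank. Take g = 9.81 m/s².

v ≈ 9.980 m/s

Torricelli's result v = √(2gh) gives v = √(2·9.81·5.076) = 9.980 m/s.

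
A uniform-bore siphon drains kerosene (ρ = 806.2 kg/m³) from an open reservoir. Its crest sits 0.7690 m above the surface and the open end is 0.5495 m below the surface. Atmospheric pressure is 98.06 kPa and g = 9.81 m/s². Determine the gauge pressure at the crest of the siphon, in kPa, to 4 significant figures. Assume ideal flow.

P_gauge ≈ -10.43 kPa

From the surface to the outlet (both open to atmosphere, surface at rest): v = √(2g·h_out) = √(2·9.81·0.5495) = 3.283 m/s.
Continuity keeps v the same throughout the tube; from surface to crest, P_atm + 0 = P_top + ½ρv² + ρg·h_top.
P_top = 98060 − ½·806.2·3.283² − 806.2·9.81·0.7690 = 87630 Pa. So P_gauge = P_top − P_atm = -10430 Pa.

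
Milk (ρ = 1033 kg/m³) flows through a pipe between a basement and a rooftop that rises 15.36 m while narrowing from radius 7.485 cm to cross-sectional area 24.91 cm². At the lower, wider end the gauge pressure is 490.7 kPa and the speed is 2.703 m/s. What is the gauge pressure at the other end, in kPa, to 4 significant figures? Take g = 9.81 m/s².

P₂ ≈ 150.4 kPa

Mass conservation (A₁v₁ = A₂v₂) gives v₂ = 2.703 × 176.0/24.91 = 19.10 m/s.
Applying Bernoulli between the two ends and solving for P₂: P₂ = P₁ + ½ρ(v₁² − v₂²) − ρgΔh.
P₂ = 490700 + ½·1033·(2.703² − 19.10²) − 1033·9.81·(+15.36) = 490700 + (-184600) − (155700) = 150400 Pa.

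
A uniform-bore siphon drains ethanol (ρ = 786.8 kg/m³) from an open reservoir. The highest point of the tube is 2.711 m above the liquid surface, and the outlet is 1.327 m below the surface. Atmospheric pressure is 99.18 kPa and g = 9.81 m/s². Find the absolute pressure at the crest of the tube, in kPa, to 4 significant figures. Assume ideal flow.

The outlet speed comes from Torricelli: v = √(2g·1.327) = 5.103 m/s.
With constant cross-section the crest speed equals v; applying Bernoulli from the surface up to the crest, P_top = P_atm − ½ρv² − ρg·h_top.
P_top = 99180 − ½·786.8·5.103² − 786.8·9.81·2.711 = 68010 Pa.

P_top ≈ 68.01 kPa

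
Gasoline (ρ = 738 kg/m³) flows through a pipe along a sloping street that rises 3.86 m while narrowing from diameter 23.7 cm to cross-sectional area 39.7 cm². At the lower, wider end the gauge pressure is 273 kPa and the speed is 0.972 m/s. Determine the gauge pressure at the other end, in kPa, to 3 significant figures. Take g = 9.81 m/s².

P₂ ≈ 202 kPa

Continuity gives A₁v₁ = A₂v₂, so v₂ = (441 cm²)/(39.7 cm²) × 0.972 m/s = 10.8 m/s.
Bernoulli: P₁ + ½ρv₁² + ρg h₁ = P₂ + ½ρv₂² + ρg h₂, so P₂ = P₁ + ½ρ(v₁² − v₂²) − ρg(h₂ − h₁).
P₂ = 273000 + ½·738·(0.972² − 10.8²) − 738·9.81·(+3.86) = 273000 + (-42700) − (27900) = 202000 Pa.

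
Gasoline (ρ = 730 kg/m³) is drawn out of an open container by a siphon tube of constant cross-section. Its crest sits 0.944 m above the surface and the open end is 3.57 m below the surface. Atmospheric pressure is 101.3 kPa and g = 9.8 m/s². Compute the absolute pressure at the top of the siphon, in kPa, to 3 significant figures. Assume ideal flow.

The outlet speed comes from Torricelli: v = √(2g·3.57) = 8.36 m/s.
The bore is uniform, so the speed at the crest is the same v. Bernoulli surface→crest: P_atm = P_top + ½ρv² + ρg·h_top.
P_top = 101300 − ½·730·8.36² − 730·9.8·0.944 = 69000 Pa.

P_top = 69.0 kPa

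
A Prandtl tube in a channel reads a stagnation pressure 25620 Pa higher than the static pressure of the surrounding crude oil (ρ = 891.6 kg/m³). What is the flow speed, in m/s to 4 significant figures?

Bernoulli between the free stream and the stagnation point: ½ρv² = P_stag − P_static.
v = √(2ΔP/ρ) = √(2·25620/891.6) = 7.581 m/s.

7.581 m/s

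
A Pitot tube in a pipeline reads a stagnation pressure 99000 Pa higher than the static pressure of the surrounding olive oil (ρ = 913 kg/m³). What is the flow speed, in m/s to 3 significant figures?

v ≈ 14.7 m/s

The dynamic pressure equals the rise in static pressure at the stagnation point: ΔP = ½ρv².
v = √(2ΔP/ρ) = √(2·99000/913) = 14.7 m/s.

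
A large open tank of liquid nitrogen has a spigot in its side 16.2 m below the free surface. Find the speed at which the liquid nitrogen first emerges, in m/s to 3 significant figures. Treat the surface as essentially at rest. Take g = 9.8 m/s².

Bernoulli from surface to hole (P equal, v_surface ≈ 0): v = √(2gh) = √(2×9.8×16.2) = 17.8 m/s.

v ≈ 17.8 m/s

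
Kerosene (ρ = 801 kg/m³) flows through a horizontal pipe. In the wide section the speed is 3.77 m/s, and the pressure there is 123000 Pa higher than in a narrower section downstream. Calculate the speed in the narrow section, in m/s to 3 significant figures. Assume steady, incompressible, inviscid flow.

v₂ ≈ 17.9 m/s

Along the level pipe P + ½ρv² is conserved, hence v₂² = v₁² + 2(P₁ − P₂)/ρ.
v₂ = √(3.77² + 2·123000/801) = √(14.2 + 307) = 17.9 m/s.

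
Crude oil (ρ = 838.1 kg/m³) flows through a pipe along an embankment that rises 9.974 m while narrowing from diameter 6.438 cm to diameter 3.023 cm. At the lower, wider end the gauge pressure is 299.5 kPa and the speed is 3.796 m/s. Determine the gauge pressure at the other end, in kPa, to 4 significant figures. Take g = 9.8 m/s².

99.40 kPa

By continuity, v₂ = v₁·A₁/A₂ = 3.796·(32.55/7.177) = 17.22 m/s.
Bernoulli: P₁ + ½ρv₁² + ρg h₁ = P₂ + ½ρv₂² + ρg h₂, so P₂ = P₁ + ½ρ(v₁² − v₂²) − ρg(h₂ − h₁).
P₂ = 299500 + ½·838.1·(3.796² − 17.22²) − 838.1·9.8·(+9.974) = 299500 + (-118200) − (81920) = 99400 Pa.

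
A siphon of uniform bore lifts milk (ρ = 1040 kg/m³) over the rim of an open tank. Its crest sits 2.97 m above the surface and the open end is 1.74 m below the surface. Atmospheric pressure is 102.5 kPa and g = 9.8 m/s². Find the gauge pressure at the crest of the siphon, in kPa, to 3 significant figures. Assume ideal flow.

The outlet speed comes from Torricelli: v = √(2g·1.74) = 5.84 m/s.
The bore is uniform, so the speed at the crest is the same v. Bernoulli surface→crest: P_atm = P_top + ½ρv² + ρg·h_top.
P_top = 102500 − ½·1040·5.84² − 1040·9.8·2.97 = 54500 Pa. So P_gauge = P_top − P_atm = -48000 Pa.

P_gauge = -48.0 kPa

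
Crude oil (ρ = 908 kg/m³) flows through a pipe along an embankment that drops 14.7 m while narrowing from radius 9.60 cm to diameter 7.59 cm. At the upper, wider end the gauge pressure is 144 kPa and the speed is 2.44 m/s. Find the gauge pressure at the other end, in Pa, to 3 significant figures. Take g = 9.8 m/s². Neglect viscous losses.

The volume flow rate is constant, so v₂ = (A₁/A₂)v₁ = (290/45.2)·2.44 = 15.6 m/s.
Bernoulli: P₁ + ½ρv₁² + ρg h₁ = P₂ + ½ρv₂² + ρg h₂, so P₂ = P₁ + ½ρ(v₁² − v₂²) − ρg(h₂ − h₁).
P₂ = 144000 + ½·908·(2.44² − 15.6²) − 908·9.8·(−14.7) = 144000 + (-108000) − (-131000) = 167000 Pa.

167000 Pa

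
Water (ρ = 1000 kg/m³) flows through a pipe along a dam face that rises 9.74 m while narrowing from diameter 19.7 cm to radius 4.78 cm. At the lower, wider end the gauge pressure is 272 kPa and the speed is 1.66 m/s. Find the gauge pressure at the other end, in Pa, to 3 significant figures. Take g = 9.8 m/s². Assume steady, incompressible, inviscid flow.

P₂ ≈ 153000 Pa

Mass conservation (A₁v₁ = A₂v₂) gives v₂ = 1.66 × 305/71.8 = 7.05 m/s.
Energy conservation along the streamline gives P₂ = P₁ − ½ρ(v₂² − v₁²) − ρg(h₂ − h₁).
P₂ = 272000 + ½·1000·(1.66² − 7.05²) − 1000·9.8·(+9.74) = 272000 + (-23500) − (95500) = 153000 Pa.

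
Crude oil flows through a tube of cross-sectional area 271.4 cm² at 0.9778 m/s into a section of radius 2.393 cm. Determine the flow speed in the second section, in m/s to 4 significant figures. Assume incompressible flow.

Continuity gives A₁v₁ = A₂v₂, so v₂ = (271.4 cm²)/(17.99 cm²) × 0.9778 m/s = 14.75 m/s.

14.75 m/s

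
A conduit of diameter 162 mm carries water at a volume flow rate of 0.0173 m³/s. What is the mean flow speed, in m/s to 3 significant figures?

v = 0.839 m/s

Q = 0.0173 m³/s = 0.0173 m³/s.
v = Q/A = 0.0173 / 0.0206 = 0.839 m/s.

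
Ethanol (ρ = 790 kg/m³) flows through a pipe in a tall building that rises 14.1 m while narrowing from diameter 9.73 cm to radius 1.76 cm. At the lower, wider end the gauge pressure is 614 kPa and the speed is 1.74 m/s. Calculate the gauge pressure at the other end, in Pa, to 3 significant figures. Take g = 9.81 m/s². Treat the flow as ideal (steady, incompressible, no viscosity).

Continuity gives A₁v₁ = A₂v₂, so v₂ = (74.4 cm²)/(9.73 cm²) × 1.74 m/s = 13.3 m/s.
Energy conservation along the streamline gives P₂ = P₁ − ½ρ(v₂² − v₁²) − ρg(h₂ − h₁).
P₂ = 614000 + ½·790·(1.74² − 13.3²) − 790·9.81·(+14.1) = 614000 + (-68600) − (109000) = 436000 Pa.

436000 Pa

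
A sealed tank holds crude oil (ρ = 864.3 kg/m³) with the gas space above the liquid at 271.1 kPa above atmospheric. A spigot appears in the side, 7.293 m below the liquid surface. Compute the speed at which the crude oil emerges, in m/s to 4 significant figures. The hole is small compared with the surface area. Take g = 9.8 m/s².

v = 27.75 m/s

Take point 1 at the surface (v₁ ≈ 0) and point 2 at the hole (at atmospheric pressure). Bernoulli: P₁ + ρg h = P_atm + ½ρv₂².
With P₁ − P_atm = 271100 Pa, v₂ = √(2gh + 2ΔP/ρ) = √(2·9.8·7.293 + 2·271100/864.3) = 27.75 m/s.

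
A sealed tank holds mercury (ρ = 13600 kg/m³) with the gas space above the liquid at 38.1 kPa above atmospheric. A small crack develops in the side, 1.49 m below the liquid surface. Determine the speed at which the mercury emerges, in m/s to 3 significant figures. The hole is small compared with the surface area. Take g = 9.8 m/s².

Take point 1 at the surface (v₁ ≈ 0) and point 2 at the hole (at atmospheric pressure). Bernoulli: P₁ + ρg h = P_atm + ½ρv₂².
With P₁ − P_atm = 38100 Pa, v₂ = √(2gh + 2ΔP/ρ) = √(2·9.8·1.49 + 2·38100/13600) = 5.90 m/s.

v = 5.90 m/s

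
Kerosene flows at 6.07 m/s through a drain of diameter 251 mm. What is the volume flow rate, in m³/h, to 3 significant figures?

Q = A·v = 0.0495 m² × 6.07 m/s = 0.300 m³/s.
Converting: 0.300 m³/s × 3600 = 1080 m³/h.

Q ≈ 1080 m³/h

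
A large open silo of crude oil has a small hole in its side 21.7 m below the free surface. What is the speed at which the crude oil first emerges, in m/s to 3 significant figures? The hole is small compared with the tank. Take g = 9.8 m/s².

With the surface at rest and both surface and jet at atmospheric pressure, Bernoulli gives ρg h = ½ρv², so v = √(2gh) = √(2·9.8·21.7) = 20.6 m/s.

v ≈ 20.6 m/s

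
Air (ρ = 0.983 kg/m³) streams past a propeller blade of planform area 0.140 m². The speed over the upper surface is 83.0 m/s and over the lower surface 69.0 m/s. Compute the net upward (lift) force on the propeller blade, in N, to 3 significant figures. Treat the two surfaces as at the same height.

From P + ½ρv² = const at equal height, P_low − P_up = ½ρ(v_up² − v_low²).
ΔP = ½·0.983·(83.0² − 69.0²) = 1050 Pa.
Lift = ΔP · A = 1050 × 0.140 = 146 N.

146 N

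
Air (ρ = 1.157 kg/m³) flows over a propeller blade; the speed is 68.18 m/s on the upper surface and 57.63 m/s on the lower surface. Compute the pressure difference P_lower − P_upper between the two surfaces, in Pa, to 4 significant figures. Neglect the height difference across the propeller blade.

With negligible Δh, P + ½ρv² is constant, so P_low − P_up = ½ρ(v_up² − v_low²).
ΔP = ½·1.157·(68.18² − 57.63²) = 767.8 Pa.

ΔP ≈ 767.8 Pa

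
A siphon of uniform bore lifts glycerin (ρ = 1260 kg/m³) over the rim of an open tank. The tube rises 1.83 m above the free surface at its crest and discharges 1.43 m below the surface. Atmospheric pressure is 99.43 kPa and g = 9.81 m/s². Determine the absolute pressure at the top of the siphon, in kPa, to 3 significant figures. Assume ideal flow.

P_top ≈ 59.1 kPa

Bernoulli surface→outlet gives ½v² = g·h_out, so v = √(2·9.81·1.43) = 5.30 m/s.
Continuity keeps v the same throughout the tube; from surface to crest, P_atm + 0 = P_top + ½ρv² + ρg·h_top.
P_top = 99430 − ½·1260·5.30² − 1260·9.81·1.83 = 59100 Pa.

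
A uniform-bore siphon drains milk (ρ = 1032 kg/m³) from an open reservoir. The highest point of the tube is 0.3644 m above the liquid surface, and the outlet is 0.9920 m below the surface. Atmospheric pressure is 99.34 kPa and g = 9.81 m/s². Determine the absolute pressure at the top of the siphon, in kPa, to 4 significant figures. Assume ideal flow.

Bernoulli surface→outlet gives ½v² = g·h_out, so v = √(2·9.81·0.9920) = 4.412 m/s.
With constant cross-section the crest speed equals v; applying Bernoulli from the surface up to the crest, P_top = P_atm − ½ρv² − ρg·h_top.
P_top = 99340 − ½·1032·4.412² − 1032·9.81·0.3644 = 85610 Pa.

85.61 kPa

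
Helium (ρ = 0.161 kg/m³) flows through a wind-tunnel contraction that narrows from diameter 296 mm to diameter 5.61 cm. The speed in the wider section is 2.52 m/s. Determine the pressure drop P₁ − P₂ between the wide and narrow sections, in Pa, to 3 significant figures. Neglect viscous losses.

The volume flow rate is constant, so v₂ = (A₁/A₂)v₁ = (688/24.7)·2.52 = 70.2 m/s.
With no height change, Bernoulli's equation is P₁ + ½ρv₁² = P₂ + ½ρv₂².
P₁ − P₂ = ½·0.161·(70.2² − 2.52²) = ½·0.161·4920 = 396 Pa.

ΔP ≈ 396 Pa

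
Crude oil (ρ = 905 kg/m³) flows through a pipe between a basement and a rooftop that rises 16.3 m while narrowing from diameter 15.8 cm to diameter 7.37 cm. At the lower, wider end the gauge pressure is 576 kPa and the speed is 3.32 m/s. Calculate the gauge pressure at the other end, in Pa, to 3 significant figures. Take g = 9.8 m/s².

P₂ = 331000 Pa

Continuity gives A₁v₁ = A₂v₂, so v₂ = (196 cm²)/(42.7 cm²) × 3.32 m/s = 15.3 m/s.
Bernoulli: P₁ + ½ρv₁² + ρg h₁ = P₂ + ½ρv₂² + ρg h₂, so P₂ = P₁ + ½ρ(v₁² − v₂²) − ρg(h₂ − h₁).
P₂ = 576000 + ½·905·(3.32² − 15.3²) − 905·9.8·(+16.3) = 576000 + (-100000) − (145000) = 331000 Pa.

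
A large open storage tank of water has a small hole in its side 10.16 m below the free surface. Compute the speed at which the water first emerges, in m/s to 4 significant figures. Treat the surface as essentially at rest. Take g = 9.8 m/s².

Torricelli's result v = √(2gh) gives v = √(2·9.8·10.16) = 14.11 m/s.

14.11 m/s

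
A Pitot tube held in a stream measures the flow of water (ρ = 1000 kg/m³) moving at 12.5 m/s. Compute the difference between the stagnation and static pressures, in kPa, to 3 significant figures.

At the stagnation point the flow is brought to rest, so Bernoulli gives P_stag − P_static = ½ρv².
ΔP = ½·1000·12.5² = 78100 Pa.

ΔP ≈ 78.1 kPa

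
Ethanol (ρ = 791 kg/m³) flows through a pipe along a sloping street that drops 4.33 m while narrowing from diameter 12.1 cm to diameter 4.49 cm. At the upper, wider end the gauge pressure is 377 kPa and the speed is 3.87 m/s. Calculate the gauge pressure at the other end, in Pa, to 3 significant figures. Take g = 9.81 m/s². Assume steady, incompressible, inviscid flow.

P₂ ≈ 104000 Pa

The volume flow rate is constant, so v₂ = (A₁/A₂)v₁ = (115/15.8)·3.87 = 28.1 m/s.
Energy conservation along the streamline gives P₂ = P₁ − ½ρ(v₂² − v₁²) − ρg(h₂ − h₁).
P₂ = 377000 + ½·791·(3.87² − 28.1²) − 791·9.81·(−4.33) = 377000 + (-306000) − (-33600) = 104000 Pa.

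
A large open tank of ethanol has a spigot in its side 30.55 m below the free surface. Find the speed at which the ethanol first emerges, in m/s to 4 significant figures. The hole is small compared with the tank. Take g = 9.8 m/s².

Bernoulli from surface to hole (P equal, v_surface ≈ 0): v = √(2gh) = √(2×9.8×30.55) = 24.47 m/s.

v ≈ 24.47 m/s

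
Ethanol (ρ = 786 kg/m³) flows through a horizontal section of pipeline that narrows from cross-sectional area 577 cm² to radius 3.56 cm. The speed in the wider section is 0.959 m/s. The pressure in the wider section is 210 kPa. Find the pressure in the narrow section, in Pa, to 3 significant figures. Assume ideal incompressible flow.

Continuity gives A₁v₁ = A₂v₂, so v₂ = (577 cm²)/(39.8 cm²) × 0.959 m/s = 13.9 m/s.
Bernoulli (h₁ = h₂): P₁ − P₂ = ½ρ(v₂² − v₁²).
P₂ = P₁ − ½ρ(v₂² − v₁²) = 210000 − ½·786·(13.9² − 0.959²) = 210000 − 75500 = 134000 Pa.

P₂ ≈ 134000 Pa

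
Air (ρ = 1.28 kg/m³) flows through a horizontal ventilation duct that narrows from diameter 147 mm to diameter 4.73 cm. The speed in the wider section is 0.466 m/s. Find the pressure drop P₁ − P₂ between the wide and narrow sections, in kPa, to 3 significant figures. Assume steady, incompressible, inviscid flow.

0.0128 kPa

Continuity gives A₁v₁ = A₂v₂, so v₂ = (170 cm²)/(17.6 cm²) × 0.466 m/s = 4.50 m/s.
Along the horizontal streamline, P + ½ρv² is constant.
P₁ − P₂ = ½·1.28·(4.50² − 0.466²) = ½·1.28·20.0 = 12.8 Pa.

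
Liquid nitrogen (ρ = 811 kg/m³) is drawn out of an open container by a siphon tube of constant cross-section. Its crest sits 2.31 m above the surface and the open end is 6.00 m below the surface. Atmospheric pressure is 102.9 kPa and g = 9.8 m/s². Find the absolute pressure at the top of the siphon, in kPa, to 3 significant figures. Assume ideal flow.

P_top ≈ 36.9 kPa

The outlet speed comes from Torricelli: v = √(2g·6.00) = 10.8 m/s.
The bore is uniform, so the speed at the crest is the same v. Bernoulli surface→crest: P_atm = P_top + ½ρv² + ρg·h_top.
P_top = 102900 − ½·811·10.8² − 811·9.8·2.31 = 36900 Pa.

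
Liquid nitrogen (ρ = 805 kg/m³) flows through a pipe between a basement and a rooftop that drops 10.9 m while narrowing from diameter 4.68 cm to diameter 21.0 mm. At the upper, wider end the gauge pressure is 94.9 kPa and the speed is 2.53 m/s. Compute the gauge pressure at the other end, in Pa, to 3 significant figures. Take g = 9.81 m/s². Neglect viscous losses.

P₂ ≈ 120000 Pa

Continuity gives A₁v₁ = A₂v₂, so v₂ = (17.2 cm²)/(3.46 cm²) × 2.53 m/s = 12.6 m/s.
Bernoulli: P₁ + ½ρv₁² + ρg h₁ = P₂ + ½ρv₂² + ρg h₂, so P₂ = P₁ + ½ρ(v₁² − v₂²) − ρg(h₂ − h₁).
P₂ = 94900 + ½·805·(2.53² − 12.6²) − 805·9.81·(−10.9) = 94900 + (-61000) − (-86100) = 120000 Pa.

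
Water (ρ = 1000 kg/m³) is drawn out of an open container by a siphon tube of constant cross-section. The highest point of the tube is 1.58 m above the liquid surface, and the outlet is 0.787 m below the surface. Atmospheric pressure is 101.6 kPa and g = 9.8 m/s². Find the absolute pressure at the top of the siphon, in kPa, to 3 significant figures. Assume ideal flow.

Bernoulli surface→outlet gives ½v² = g·h_out, so v = √(2·9.8·0.787) = 3.93 m/s.
Continuity keeps v the same throughout the tube; from surface to crest, P_atm + 0 = P_top + ½ρv² + ρg·h_top.
P_top = 101600 − ½·1000·3.93² − 1000·9.8·1.58 = 78400 Pa.

78.4 kPa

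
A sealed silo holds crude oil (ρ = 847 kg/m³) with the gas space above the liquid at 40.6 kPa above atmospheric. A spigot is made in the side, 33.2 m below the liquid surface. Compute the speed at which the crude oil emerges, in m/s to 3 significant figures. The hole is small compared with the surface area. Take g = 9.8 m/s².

Take point 1 at the surface (v₁ ≈ 0) and point 2 at the hole (at atmospheric pressure). Bernoulli: P₁ + ρg h = P_atm + ½ρv₂².
With P₁ − P_atm = 40600 Pa, v₂ = √(2gh + 2ΔP/ρ) = √(2·9.8·33.2 + 2·40600/847) = 27.3 m/s.

v = 27.3 m/s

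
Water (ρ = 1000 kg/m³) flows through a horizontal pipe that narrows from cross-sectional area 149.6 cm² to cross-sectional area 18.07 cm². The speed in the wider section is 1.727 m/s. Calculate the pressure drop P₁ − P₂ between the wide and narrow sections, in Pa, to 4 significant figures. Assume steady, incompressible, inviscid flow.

By continuity, v₂ = v₁·A₁/A₂ = 1.727·(149.6/18.07) = 14.30 m/s.
Along the horizontal streamline, P + ½ρv² is constant.
P₁ − P₂ = ½·1000·(14.30² − 1.727²) = ½·1000·201.4 = 100700 Pa.

100700 Pa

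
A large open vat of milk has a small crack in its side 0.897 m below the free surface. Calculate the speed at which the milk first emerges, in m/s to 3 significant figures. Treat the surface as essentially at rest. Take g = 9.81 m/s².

v = 4.20 m/s

Torricelli's result v = √(2gh) gives v = √(2·9.81·0.897) = 4.20 m/s.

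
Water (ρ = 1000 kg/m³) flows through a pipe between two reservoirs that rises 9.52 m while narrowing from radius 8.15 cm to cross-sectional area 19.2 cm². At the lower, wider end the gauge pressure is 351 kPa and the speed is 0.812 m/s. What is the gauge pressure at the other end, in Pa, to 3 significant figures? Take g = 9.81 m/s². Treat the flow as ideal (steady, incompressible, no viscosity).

P₂ ≈ 219000 Pa

The volume flow rate is constant, so v₂ = (A₁/A₂)v₁ = (209/19.2)·0.812 = 8.83 m/s.
Energy conservation along the streamline gives P₂ = P₁ − ½ρ(v₂² − v₁²) − ρg(h₂ − h₁).
P₂ = 351000 + ½·1000·(0.812² − 8.83²) − 1000·9.81·(+9.52) = 351000 + (-38600) − (93400) = 219000 Pa.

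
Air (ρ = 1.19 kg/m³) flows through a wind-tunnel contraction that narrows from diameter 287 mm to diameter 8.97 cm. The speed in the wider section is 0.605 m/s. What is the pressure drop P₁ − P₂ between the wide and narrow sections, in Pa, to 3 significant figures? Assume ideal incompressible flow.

Mass conservation (A₁v₁ = A₂v₂) gives v₂ = 0.605 × 647/63.2 = 6.19 m/s.
Along the horizontal streamline, P + ½ρv² is constant.
P₁ − P₂ = ½·1.19·(6.19² − 0.605²) = ½·1.19·38.0 = 22.6 Pa.

ΔP = 22.6 Pa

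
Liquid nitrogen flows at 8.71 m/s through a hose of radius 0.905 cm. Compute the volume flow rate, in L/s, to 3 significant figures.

Q = A·v = 0.000257 m² × 8.71 m/s = 0.00224 m³/s.
Converting: 0.00224 m³/s × 1000 = 2.24 L/s.

Q = 2.24 L/s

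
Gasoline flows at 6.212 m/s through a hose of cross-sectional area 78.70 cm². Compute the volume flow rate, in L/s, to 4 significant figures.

Q ≈ 48.89 L/s

Q = A·v = 0.007870 m² × 6.212 m/s = 0.04889 m³/s.
Converting: 0.04889 m³/s × 1000 = 48.89 L/s.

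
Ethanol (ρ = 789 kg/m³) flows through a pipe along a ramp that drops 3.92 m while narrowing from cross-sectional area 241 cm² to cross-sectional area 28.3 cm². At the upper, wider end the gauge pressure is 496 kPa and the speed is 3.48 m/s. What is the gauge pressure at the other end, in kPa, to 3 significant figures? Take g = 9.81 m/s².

185 kPa

Mass conservation (A₁v₁ = A₂v₂) gives v₂ = 3.48 × 241/28.3 = 29.6 m/s.
Energy conservation along the streamline gives P₂ = P₁ − ½ρ(v₂² − v₁²) − ρg(h₂ − h₁).
P₂ = 496000 + ½·789·(3.48² − 29.6²) − 789·9.81·(−3.92) = 496000 + (-342000) − (-30300) = 185000 Pa.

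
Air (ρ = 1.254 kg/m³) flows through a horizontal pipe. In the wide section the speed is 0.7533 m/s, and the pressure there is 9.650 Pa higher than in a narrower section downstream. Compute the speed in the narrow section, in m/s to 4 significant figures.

Horizontal Bernoulli: P₁ + ½ρv₁² = P₂ + ½ρv₂², so v₂² = v₁² + 2(P₁ − P₂)/ρ.
v₂ = √(0.7533² + 2·9.650/1.254) = √(0.5675 + 15.39) = 3.995 m/s.

3.995 m/s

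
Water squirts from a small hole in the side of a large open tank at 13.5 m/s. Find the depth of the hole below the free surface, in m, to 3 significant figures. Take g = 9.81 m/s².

h ≈ 9.29 m

Inverting v = √(2gh) gives h = v² / 2g.
h = 13.5²/(2·9.81) = 182/19.62 = 9.29 m.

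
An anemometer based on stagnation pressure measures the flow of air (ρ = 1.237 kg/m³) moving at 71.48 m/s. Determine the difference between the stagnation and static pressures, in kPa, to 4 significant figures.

At the stagnation point the flow is brought to rest, so Bernoulli gives P_stag − P_static = ½ρv².
ΔP = ½·1.237·71.48² = 3160 Pa.

ΔP ≈ 3.160 kPa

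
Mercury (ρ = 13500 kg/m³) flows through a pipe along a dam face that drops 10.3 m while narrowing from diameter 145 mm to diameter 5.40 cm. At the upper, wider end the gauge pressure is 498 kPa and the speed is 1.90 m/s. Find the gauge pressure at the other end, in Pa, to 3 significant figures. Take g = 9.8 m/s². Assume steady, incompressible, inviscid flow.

Continuity gives A₁v₁ = A₂v₂, so v₂ = (165 cm²)/(22.9 cm²) × 1.90 m/s = 13.7 m/s.
Bernoulli: P₁ + ½ρv₁² + ρg h₁ = P₂ + ½ρv₂² + ρg h₂, so P₂ = P₁ + ½ρ(v₁² − v₂²) − ρg(h₂ − h₁).
P₂ = 498000 + ½·13500·(1.90² − 13.7²) − 13500·9.8·(−10.3) = 498000 + (-1240000) − (-1360000) = 618000 Pa.

P₂ ≈ 618000 Pa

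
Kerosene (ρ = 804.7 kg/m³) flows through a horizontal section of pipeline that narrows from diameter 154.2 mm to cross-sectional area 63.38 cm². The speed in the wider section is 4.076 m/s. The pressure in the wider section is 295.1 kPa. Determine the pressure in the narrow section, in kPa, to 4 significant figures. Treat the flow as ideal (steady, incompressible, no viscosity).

Mass conservation (A₁v₁ = A₂v₂) gives v₂ = 4.076 × 186.7/63.38 = 12.01 m/s.
Along the horizontal streamline, P + ½ρv² is constant.
P₂ = P₁ − ½ρ(v₂² − v₁²) = 295100 − ½·804.7·(12.01² − 4.076²) = 295100 − 51350 = 243800 Pa.

P₂ ≈ 243.8 kPa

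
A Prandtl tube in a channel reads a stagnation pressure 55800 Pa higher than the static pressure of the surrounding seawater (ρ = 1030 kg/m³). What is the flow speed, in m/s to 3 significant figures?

10.4 m/s

At the stagnation point the flow is brought to rest, so Bernoulli gives P_stag − P_static = ½ρv².
v = √(2ΔP/ρ) = √(2·55800/1030) = 10.4 m/s.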